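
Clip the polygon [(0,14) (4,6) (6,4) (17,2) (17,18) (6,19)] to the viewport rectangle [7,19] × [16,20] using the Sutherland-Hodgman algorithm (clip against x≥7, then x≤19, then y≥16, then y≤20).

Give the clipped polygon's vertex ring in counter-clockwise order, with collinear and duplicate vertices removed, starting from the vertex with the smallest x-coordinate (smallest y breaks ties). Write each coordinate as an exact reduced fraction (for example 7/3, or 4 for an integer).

Clipped polygon: [(7,16) (17,16) (17,18) (7,208/11)]

1. After x ≥ 7: [(7,42/11) (17,2) (17,18) (7,208/11)]
2. After x ≤ 19: [(7,42/11) (17,2) (17,18) (7,208/11)]
3. After y ≥ 16: [(7,16) (17,16) (17,18) (7,208/11)]
4. After y ≤ 20: [(7,16) (17,16) (17,18) (7,208/11)]
5. Canonical ring: [(7,16) (17,16) (17,18) (7,208/11)]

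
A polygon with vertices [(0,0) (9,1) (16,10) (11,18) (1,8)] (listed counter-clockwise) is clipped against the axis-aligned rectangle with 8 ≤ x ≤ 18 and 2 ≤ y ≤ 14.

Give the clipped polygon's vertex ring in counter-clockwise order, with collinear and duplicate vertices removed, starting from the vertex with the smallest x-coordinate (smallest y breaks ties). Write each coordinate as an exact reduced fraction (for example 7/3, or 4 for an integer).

Clipped polygon: [(8,2) (88/9,2) (16,10) (27/2,14) (8,14)]

1. After x ≥ 8: [(8,8/9) (9,1) (16,10) (11,18) (8,15)]
2. After x ≤ 18: [(8,8/9) (9,1) (16,10) (11,18) (8,15)]
3. After y ≥ 2: [(8,2) (88/9,2) (16,10) (11,18) (8,15)]
4. After y ≤ 14: [(8,14) (8,2) (88/9,2) (16,10) (27/2,14)]
5. Canonical ring: [(8,2) (88/9,2) (16,10) (27/2,14) (8,14)]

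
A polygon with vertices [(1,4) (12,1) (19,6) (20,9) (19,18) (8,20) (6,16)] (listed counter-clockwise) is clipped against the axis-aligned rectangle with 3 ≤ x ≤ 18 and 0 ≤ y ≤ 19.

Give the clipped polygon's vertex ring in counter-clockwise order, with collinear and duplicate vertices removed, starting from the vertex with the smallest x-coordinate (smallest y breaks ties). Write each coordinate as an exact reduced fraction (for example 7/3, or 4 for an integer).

Clipped polygon: [(3,38/11) (12,1) (18,37/7) (18,200/11) (27/2,19) (15/2,19) (6,16) (3,44/5)]

1. After x ≥ 3: [(3,44/5) (3,38/11) (12,1) (19,6) (20,9) (19,18) (8,20) (6,16)]
2. After x ≤ 18: [(3,44/5) (3,38/11) (12,1) (18,37/7) (18,200/11) (8,20) (6,16)]
3. After y ≥ 0: [(3,44/5) (3,38/11) (12,1) (18,37/7) (18,200/11) (8,20) (6,16)]
4. After y ≤ 19: [(3,44/5) (3,38/11) (12,1) (18,37/7) (18,200/11) (27/2,19) (15/2,19) (6,16)]
5. Canonical ring: [(3,38/11) (12,1) (18,37/7) (18,200/11) (27/2,19) (15/2,19) (6,16) (3,44/5)]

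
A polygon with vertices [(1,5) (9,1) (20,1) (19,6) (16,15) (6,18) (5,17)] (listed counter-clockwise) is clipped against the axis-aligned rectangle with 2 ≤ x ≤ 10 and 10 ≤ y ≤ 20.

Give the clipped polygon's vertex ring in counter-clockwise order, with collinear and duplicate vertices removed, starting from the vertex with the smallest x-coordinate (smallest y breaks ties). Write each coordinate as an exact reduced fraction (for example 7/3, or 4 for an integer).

1. After x ≥ 2: [(2,8) (2,9/2) (9,1) (20,1) (19,6) (16,15) (6,18) (5,17)]
2. After x ≤ 10: [(2,8) (2,9/2) (9,1) (10,1) (10,84/5) (6,18) (5,17)]
3. After y ≥ 10: [(8/3,10) (10,10) (10,84/5) (6,18) (5,17)]
4. After y ≤ 20: [(8/3,10) (10,10) (10,84/5) (6,18) (5,17)]
5. Canonical ring: [(8/3,10) (10,10) (10,84/5) (6,18) (5,17)]

Clipped polygon: [(8/3,10) (10,10) (10,84/5) (6,18) (5,17)]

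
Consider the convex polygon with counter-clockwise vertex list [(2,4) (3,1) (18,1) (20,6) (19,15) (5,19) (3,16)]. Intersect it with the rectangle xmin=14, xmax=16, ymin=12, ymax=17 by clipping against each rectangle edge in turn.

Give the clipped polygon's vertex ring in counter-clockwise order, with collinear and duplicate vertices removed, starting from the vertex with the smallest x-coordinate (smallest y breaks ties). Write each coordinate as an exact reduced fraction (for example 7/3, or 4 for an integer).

Clipped polygon: [(14,12) (16,12) (16,111/7) (14,115/7)]

1. After x ≥ 14: [(14,1) (18,1) (20,6) (19,15) (14,115/7)]
2. After x ≤ 16: [(14,1) (16,1) (16,111/7) (14,115/7)]
3. After y ≥ 12: [(14,12) (16,12) (16,111/7) (14,115/7)]
4. After y ≤ 17: [(14,12) (16,12) (16,111/7) (14,115/7)]
5. Canonical ring: [(14,12) (16,12) (16,111/7) (14,115/7)]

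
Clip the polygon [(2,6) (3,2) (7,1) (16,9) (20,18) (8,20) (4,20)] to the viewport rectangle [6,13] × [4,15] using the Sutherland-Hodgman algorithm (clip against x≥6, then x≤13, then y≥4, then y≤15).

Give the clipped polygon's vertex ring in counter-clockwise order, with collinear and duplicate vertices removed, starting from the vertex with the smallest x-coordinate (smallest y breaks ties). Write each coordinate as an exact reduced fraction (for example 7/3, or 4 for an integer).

Clipped polygon: [(6,4) (83/8,4) (13,19/3) (13,15) (6,15)]

1. After x ≥ 6: [(6,5/4) (7,1) (16,9) (20,18) (8,20) (6,20)]
2. After x ≤ 13: [(6,5/4) (7,1) (13,19/3) (13,115/6) (8,20) (6,20)]
3. After y ≥ 4: [(6,4) (83/8,4) (13,19/3) (13,115/6) (8,20) (6,20)]
4. After y ≤ 15: [(6,15) (6,4) (83/8,4) (13,19/3) (13,15)]
5. Canonical ring: [(6,4) (83/8,4) (13,19/3) (13,15) (6,15)]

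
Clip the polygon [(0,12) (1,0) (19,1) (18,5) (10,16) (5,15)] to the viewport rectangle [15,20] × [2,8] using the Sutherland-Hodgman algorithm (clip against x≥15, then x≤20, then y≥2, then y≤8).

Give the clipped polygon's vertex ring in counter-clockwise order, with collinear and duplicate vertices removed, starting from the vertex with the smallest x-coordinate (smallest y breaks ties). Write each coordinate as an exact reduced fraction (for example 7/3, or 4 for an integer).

Clipped polygon: [(15,2) (75/4,2) (18,5) (174/11,8) (15,8)]

1. After x ≥ 15: [(15,7/9) (19,1) (18,5) (15,73/8)]
2. After x ≤ 20: [(15,7/9) (19,1) (18,5) (15,73/8)]
3. After y ≥ 2: [(15,2) (75/4,2) (18,5) (15,73/8)]
4. After y ≤ 8: [(15,8) (15,2) (75/4,2) (18,5) (174/11,8)]
5. Canonical ring: [(15,2) (75/4,2) (18,5) (174/11,8) (15,8)]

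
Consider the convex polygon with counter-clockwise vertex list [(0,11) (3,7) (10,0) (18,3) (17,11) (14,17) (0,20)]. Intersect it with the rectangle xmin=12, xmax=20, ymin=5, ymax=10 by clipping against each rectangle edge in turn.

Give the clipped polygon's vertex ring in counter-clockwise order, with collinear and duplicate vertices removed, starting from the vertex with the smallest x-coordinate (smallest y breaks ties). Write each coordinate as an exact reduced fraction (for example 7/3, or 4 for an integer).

Clipped polygon: [(12,5) (71/4,5) (137/8,10) (12,10)]

1. After x ≥ 12: [(12,3/4) (18,3) (17,11) (14,17) (12,122/7)]
2. After x ≤ 20: [(12,3/4) (18,3) (17,11) (14,17) (12,122/7)]
3. After y ≥ 5: [(12,5) (71/4,5) (17,11) (14,17) (12,122/7)]
4. After y ≤ 10: [(12,10) (12,5) (71/4,5) (137/8,10)]
5. Canonical ring: [(12,5) (71/4,5) (137/8,10) (12,10)]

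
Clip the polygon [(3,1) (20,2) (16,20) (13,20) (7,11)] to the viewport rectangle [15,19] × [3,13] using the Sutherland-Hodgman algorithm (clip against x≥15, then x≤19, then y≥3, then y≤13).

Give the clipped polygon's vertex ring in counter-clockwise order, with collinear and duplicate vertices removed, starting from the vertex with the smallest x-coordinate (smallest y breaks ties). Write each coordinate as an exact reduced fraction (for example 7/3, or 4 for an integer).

Clipped polygon: [(15,3) (19,3) (19,13/2) (158/9,13) (15,13)]

1. After x ≥ 15: [(15,29/17) (20,2) (16,20) (15,20)]
2. After x ≤ 19: [(15,29/17) (19,33/17) (19,13/2) (16,20) (15,20)]
3. After y ≥ 3: [(15,3) (19,3) (19,13/2) (16,20) (15,20)]
4. After y ≤ 13: [(15,13) (15,3) (19,3) (19,13/2) (158/9,13)]
5. Canonical ring: [(15,3) (19,3) (19,13/2) (158/9,13) (15,13)]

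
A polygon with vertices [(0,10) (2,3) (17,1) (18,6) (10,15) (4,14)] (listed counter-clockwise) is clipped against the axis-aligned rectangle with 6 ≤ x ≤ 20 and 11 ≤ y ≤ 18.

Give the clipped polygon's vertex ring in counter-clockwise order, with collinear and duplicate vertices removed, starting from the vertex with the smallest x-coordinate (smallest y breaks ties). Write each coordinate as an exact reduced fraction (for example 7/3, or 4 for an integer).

1. After x ≥ 6: [(6,37/15) (17,1) (18,6) (10,15) (6,43/3)]
2. After x ≤ 20: [(6,37/15) (17,1) (18,6) (10,15) (6,43/3)]
3. After y ≥ 11: [(6,11) (122/9,11) (10,15) (6,43/3)]
4. After y ≤ 18: [(6,11) (122/9,11) (10,15) (6,43/3)]
5. Canonical ring: [(6,11) (122/9,11) (10,15) (6,43/3)]

Clipped polygon: [(6,11) (122/9,11) (10,15) (6,43/3)]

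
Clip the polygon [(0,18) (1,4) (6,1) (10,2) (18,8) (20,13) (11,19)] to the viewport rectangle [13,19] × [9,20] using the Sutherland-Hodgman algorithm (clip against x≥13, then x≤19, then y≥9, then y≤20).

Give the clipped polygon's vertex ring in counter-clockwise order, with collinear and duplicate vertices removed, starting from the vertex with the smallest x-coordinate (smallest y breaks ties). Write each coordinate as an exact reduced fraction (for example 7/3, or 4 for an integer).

Clipped polygon: [(13,9) (92/5,9) (19,21/2) (19,41/3) (13,53/3)]

1. After x ≥ 13: [(13,17/4) (18,8) (20,13) (13,53/3)]
2. After x ≤ 19: [(13,17/4) (18,8) (19,21/2) (19,41/3) (13,53/3)]
3. After y ≥ 9: [(13,9) (92/5,9) (19,21/2) (19,41/3) (13,53/3)]
4. After y ≤ 20: [(13,9) (92/5,9) (19,21/2) (19,41/3) (13,53/3)]
5. Canonical ring: [(13,9) (92/5,9) (19,21/2) (19,41/3) (13,53/3)]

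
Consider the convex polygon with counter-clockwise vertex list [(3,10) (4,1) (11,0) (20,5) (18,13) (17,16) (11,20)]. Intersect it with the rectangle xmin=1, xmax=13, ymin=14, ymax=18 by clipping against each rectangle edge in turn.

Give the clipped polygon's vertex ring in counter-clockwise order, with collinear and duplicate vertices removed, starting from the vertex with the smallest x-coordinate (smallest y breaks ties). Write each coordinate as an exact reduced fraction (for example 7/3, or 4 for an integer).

Clipped polygon: [(31/5,14) (13,14) (13,18) (47/5,18)]

1. After x ≥ 1: [(3,10) (4,1) (11,0) (20,5) (18,13) (17,16) (11,20)]
2. After x ≤ 13: [(3,10) (4,1) (11,0) (13,10/9) (13,56/3) (11,20)]
3. After y ≥ 14: [(31/5,14) (13,14) (13,56/3) (11,20)]
4. After y ≤ 18: [(47/5,18) (31/5,14) (13,14) (13,18)]
5. Canonical ring: [(31/5,14) (13,14) (13,18) (47/5,18)]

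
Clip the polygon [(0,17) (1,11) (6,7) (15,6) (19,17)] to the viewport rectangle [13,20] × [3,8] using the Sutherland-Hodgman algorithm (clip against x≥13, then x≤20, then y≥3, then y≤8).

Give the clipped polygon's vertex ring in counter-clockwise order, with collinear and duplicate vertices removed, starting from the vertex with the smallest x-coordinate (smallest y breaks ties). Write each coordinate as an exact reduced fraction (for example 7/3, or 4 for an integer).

Clipped polygon: [(13,56/9) (15,6) (173/11,8) (13,8)]

1. After x ≥ 13: [(13,17) (13,56/9) (15,6) (19,17)]
2. After x ≤ 20: [(13,17) (13,56/9) (15,6) (19,17)]
3. After y ≥ 3: [(13,17) (13,56/9) (15,6) (19,17)]
4. After y ≤ 8: [(13,8) (13,56/9) (15,6) (173/11,8)]
5. Canonical ring: [(13,56/9) (15,6) (173/11,8) (13,8)]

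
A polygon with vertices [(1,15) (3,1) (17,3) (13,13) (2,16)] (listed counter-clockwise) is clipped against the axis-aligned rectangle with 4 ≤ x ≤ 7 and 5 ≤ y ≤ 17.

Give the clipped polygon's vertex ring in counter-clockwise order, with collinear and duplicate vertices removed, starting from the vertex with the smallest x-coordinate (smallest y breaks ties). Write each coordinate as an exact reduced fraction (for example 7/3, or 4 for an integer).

1. After x ≥ 4: [(4,8/7) (17,3) (13,13) (4,170/11)]
2. After x ≤ 7: [(4,8/7) (7,11/7) (7,161/11) (4,170/11)]
3. After y ≥ 5: [(4,5) (7,5) (7,161/11) (4,170/11)]
4. After y ≤ 17: [(4,5) (7,5) (7,161/11) (4,170/11)]
5. Canonical ring: [(4,5) (7,5) (7,161/11) (4,170/11)]

Clipped polygon: [(4,5) (7,5) (7,161/11) (4,170/11)]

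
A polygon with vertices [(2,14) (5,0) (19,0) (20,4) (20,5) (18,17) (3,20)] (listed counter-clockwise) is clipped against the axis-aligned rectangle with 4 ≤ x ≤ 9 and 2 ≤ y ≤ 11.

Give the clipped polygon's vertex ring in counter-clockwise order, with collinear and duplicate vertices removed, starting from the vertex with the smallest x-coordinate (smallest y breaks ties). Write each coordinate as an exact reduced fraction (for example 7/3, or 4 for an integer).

1. After x ≥ 4: [(4,14/3) (5,0) (19,0) (20,4) (20,5) (18,17) (4,99/5)]
2. After x ≤ 9: [(4,14/3) (5,0) (9,0) (9,94/5) (4,99/5)]
3. After y ≥ 2: [(4,14/3) (32/7,2) (9,2) (9,94/5) (4,99/5)]
4. After y ≤ 11: [(4,11) (4,14/3) (32/7,2) (9,2) (9,11)]
5. Canonical ring: [(4,14/3) (32/7,2) (9,2) (9,11) (4,11)]

Clipped polygon: [(4,14/3) (32/7,2) (9,2) (9,11) (4,11)]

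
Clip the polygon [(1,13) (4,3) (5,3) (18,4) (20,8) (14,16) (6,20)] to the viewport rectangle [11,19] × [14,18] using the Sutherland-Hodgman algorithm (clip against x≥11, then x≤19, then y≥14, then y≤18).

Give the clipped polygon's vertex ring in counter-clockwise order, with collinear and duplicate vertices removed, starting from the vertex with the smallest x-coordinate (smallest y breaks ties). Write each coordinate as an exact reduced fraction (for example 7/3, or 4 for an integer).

Clipped polygon: [(11,14) (31/2,14) (14,16) (11,35/2)]

1. After x ≥ 11: [(11,45/13) (18,4) (20,8) (14,16) (11,35/2)]
2. After x ≤ 19: [(11,45/13) (18,4) (19,6) (19,28/3) (14,16) (11,35/2)]
3. After y ≥ 14: [(11,14) (31/2,14) (14,16) (11,35/2)]
4. After y ≤ 18: [(11,14) (31/2,14) (14,16) (11,35/2)]
5. Canonical ring: [(11,14) (31/2,14) (14,16) (11,35/2)]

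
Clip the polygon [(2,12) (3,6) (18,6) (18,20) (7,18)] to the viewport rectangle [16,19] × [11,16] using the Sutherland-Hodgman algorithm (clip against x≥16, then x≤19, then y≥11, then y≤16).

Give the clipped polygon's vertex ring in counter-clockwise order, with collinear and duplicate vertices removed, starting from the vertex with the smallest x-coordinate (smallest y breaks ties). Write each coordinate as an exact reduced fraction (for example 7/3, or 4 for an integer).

1. After x ≥ 16: [(16,6) (18,6) (18,20) (16,216/11)]
2. After x ≤ 19: [(16,6) (18,6) (18,20) (16,216/11)]
3. After y ≥ 11: [(16,11) (18,11) (18,20) (16,216/11)]
4. After y ≤ 16: [(16,16) (16,11) (18,11) (18,16)]
5. Canonical ring: [(16,11) (18,11) (18,16) (16,16)]

Clipped polygon: [(16,11) (18,11) (18,16) (16,16)]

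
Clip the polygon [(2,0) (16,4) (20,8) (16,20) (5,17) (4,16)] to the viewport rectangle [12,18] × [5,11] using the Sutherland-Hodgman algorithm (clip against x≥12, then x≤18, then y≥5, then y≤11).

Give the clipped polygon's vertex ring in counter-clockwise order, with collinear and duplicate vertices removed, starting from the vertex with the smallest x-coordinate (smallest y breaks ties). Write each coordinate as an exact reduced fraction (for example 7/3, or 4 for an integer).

Clipped polygon: [(12,5) (17,5) (18,6) (18,11) (12,11)]

1. After x ≥ 12: [(12,20/7) (16,4) (20,8) (16,20) (12,208/11)]
2. After x ≤ 18: [(12,20/7) (16,4) (18,6) (18,14) (16,20) (12,208/11)]
3. After y ≥ 5: [(12,5) (17,5) (18,6) (18,14) (16,20) (12,208/11)]
4. After y ≤ 11: [(12,11) (12,5) (17,5) (18,6) (18,11)]
5. Canonical ring: [(12,5) (17,5) (18,6) (18,11) (12,11)]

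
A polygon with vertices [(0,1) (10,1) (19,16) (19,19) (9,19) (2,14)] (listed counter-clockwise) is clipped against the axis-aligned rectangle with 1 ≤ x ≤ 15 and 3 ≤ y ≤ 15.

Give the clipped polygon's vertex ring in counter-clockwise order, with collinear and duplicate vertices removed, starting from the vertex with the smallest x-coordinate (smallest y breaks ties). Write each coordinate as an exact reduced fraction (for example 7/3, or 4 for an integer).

Clipped polygon: [(1,3) (56/5,3) (15,28/3) (15,15) (17/5,15) (2,14) (1,15/2)]

1. After x ≥ 1: [(1,15/2) (1,1) (10,1) (19,16) (19,19) (9,19) (2,14)]
2. After x ≤ 15: [(1,15/2) (1,1) (10,1) (15,28/3) (15,19) (9,19) (2,14)]
3. After y ≥ 3: [(1,15/2) (1,3) (56/5,3) (15,28/3) (15,19) (9,19) (2,14)]
4. After y ≤ 15: [(1,15/2) (1,3) (56/5,3) (15,28/3) (15,15) (17/5,15) (2,14)]
5. Canonical ring: [(1,3) (56/5,3) (15,28/3) (15,15) (17/5,15) (2,14) (1,15/2)]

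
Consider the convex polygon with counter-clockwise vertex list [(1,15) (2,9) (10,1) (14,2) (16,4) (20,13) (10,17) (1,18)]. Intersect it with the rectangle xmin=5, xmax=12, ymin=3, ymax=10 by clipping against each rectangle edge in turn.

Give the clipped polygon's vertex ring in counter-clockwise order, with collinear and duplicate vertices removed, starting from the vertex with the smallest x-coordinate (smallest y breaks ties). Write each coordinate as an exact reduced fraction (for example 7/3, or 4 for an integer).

1. After x ≥ 5: [(5,6) (10,1) (14,2) (16,4) (20,13) (10,17) (5,158/9)]
2. After x ≤ 12: [(5,6) (10,1) (12,3/2) (12,81/5) (10,17) (5,158/9)]
3. After y ≥ 3: [(5,6) (8,3) (12,3) (12,81/5) (10,17) (5,158/9)]
4. After y ≤ 10: [(5,10) (5,6) (8,3) (12,3) (12,10)]
5. Canonical ring: [(5,6) (8,3) (12,3) (12,10) (5,10)]

Clipped polygon: [(5,6) (8,3) (12,3) (12,10) (5,10)]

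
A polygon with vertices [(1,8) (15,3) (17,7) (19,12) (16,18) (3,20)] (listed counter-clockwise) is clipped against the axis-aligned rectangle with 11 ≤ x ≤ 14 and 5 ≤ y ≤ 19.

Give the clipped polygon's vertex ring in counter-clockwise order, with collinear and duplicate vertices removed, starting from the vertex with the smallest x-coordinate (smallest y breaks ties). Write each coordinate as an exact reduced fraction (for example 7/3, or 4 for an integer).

Clipped polygon: [(11,5) (14,5) (14,238/13) (11,244/13)]

1. After x ≥ 11: [(11,31/7) (15,3) (17,7) (19,12) (16,18) (11,244/13)]
2. After x ≤ 14: [(11,31/7) (14,47/14) (14,238/13) (11,244/13)]
3. After y ≥ 5: [(11,5) (14,5) (14,238/13) (11,244/13)]
4. After y ≤ 19: [(11,5) (14,5) (14,238/13) (11,244/13)]
5. Canonical ring: [(11,5) (14,5) (14,238/13) (11,244/13)]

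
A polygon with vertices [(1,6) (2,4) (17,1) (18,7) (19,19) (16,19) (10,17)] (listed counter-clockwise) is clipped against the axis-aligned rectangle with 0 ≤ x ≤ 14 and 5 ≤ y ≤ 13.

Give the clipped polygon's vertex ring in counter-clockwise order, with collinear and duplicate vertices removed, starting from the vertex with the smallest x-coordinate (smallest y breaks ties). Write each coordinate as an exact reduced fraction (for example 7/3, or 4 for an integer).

Clipped polygon: [(1,6) (3/2,5) (14,5) (14,13) (74/11,13)]

1. After x ≥ 0: [(1,6) (2,4) (17,1) (18,7) (19,19) (16,19) (10,17)]
2. After x ≤ 14: [(1,6) (2,4) (14,8/5) (14,55/3) (10,17)]
3. After y ≥ 5: [(1,6) (3/2,5) (14,5) (14,55/3) (10,17)]
4. After y ≤ 13: [(74/11,13) (1,6) (3/2,5) (14,5) (14,13)]
5. Canonical ring: [(1,6) (3/2,5) (14,5) (14,13) (74/11,13)]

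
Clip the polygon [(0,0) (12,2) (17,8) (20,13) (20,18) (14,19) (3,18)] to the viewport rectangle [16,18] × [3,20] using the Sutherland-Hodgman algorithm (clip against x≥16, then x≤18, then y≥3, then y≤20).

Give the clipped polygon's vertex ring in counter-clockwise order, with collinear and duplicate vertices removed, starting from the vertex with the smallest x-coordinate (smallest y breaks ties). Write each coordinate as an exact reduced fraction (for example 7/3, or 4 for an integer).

Clipped polygon: [(16,34/5) (17,8) (18,29/3) (18,55/3) (16,56/3)]

1. After x ≥ 16: [(16,34/5) (17,8) (20,13) (20,18) (16,56/3)]
2. After x ≤ 18: [(16,34/5) (17,8) (18,29/3) (18,55/3) (16,56/3)]
3. After y ≥ 3: [(16,34/5) (17,8) (18,29/3) (18,55/3) (16,56/3)]
4. After y ≤ 20: [(16,34/5) (17,8) (18,29/3) (18,55/3) (16,56/3)]
5. Canonical ring: [(16,34/5) (17,8) (18,29/3) (18,55/3) (16,56/3)]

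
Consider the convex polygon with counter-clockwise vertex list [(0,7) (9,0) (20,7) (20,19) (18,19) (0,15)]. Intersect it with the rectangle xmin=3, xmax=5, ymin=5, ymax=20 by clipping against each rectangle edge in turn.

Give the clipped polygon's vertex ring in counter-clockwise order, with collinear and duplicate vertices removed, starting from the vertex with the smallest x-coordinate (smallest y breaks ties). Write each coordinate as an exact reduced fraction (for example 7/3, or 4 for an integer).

Clipped polygon: [(3,5) (5,5) (5,145/9) (3,47/3)]

1. After x ≥ 3: [(3,14/3) (9,0) (20,7) (20,19) (18,19) (3,47/3)]
2. After x ≤ 5: [(3,14/3) (5,28/9) (5,145/9) (3,47/3)]
3. After y ≥ 5: [(3,5) (5,5) (5,145/9) (3,47/3)]
4. After y ≤ 20: [(3,5) (5,5) (5,145/9) (3,47/3)]
5. Canonical ring: [(3,5) (5,5) (5,145/9) (3,47/3)]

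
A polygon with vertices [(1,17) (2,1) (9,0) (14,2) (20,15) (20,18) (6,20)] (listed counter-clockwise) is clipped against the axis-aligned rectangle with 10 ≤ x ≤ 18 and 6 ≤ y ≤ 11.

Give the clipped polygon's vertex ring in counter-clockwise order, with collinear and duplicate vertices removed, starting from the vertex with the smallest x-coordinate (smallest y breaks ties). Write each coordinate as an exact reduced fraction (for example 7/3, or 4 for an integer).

Clipped polygon: [(10,6) (206/13,6) (18,32/3) (18,11) (10,11)]

1. After x ≥ 10: [(10,2/5) (14,2) (20,15) (20,18) (10,136/7)]
2. After x ≤ 18: [(10,2/5) (14,2) (18,32/3) (18,128/7) (10,136/7)]
3. After y ≥ 6: [(10,6) (206/13,6) (18,32/3) (18,128/7) (10,136/7)]
4. After y ≤ 11: [(10,11) (10,6) (206/13,6) (18,32/3) (18,11)]
5. Canonical ring: [(10,6) (206/13,6) (18,32/3) (18,11) (10,11)]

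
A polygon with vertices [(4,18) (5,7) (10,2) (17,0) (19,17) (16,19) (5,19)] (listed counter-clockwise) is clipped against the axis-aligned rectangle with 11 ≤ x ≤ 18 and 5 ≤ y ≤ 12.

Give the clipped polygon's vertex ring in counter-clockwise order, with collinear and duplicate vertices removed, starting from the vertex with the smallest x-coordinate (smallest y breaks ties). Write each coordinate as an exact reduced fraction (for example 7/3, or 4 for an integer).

Clipped polygon: [(11,5) (299/17,5) (18,17/2) (18,12) (11,12)]

1. After x ≥ 11: [(11,12/7) (17,0) (19,17) (16,19) (11,19)]
2. After x ≤ 18: [(11,12/7) (17,0) (18,17/2) (18,53/3) (16,19) (11,19)]
3. After y ≥ 5: [(11,5) (299/17,5) (18,17/2) (18,53/3) (16,19) (11,19)]
4. After y ≤ 12: [(11,12) (11,5) (299/17,5) (18,17/2) (18,12)]
5. Canonical ring: [(11,5) (299/17,5) (18,17/2) (18,12) (11,12)]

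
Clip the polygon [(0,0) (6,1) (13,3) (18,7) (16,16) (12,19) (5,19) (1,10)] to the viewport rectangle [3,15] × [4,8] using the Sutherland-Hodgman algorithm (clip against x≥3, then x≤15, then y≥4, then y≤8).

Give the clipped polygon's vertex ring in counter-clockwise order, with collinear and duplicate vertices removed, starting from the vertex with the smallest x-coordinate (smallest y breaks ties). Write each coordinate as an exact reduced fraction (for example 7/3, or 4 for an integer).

1. After x ≥ 3: [(3,1/2) (6,1) (13,3) (18,7) (16,16) (12,19) (5,19) (3,29/2)]
2. After x ≤ 15: [(3,1/2) (6,1) (13,3) (15,23/5) (15,67/4) (12,19) (5,19) (3,29/2)]
3. After y ≥ 4: [(3,4) (57/4,4) (15,23/5) (15,67/4) (12,19) (5,19) (3,29/2)]
4. After y ≤ 8: [(3,8) (3,4) (57/4,4) (15,23/5) (15,8)]
5. Canonical ring: [(3,4) (57/4,4) (15,23/5) (15,8) (3,8)]

Clipped polygon: [(3,4) (57/4,4) (15,23/5) (15,8) (3,8)]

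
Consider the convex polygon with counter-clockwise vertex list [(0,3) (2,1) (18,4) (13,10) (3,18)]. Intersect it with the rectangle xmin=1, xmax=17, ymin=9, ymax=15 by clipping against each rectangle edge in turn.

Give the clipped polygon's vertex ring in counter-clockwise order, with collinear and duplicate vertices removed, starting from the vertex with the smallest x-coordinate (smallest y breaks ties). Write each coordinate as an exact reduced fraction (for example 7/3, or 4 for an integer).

1. After x ≥ 1: [(1,8) (1,2) (2,1) (18,4) (13,10) (3,18)]
2. After x ≤ 17: [(1,8) (1,2) (2,1) (17,61/16) (17,26/5) (13,10) (3,18)]
3. After y ≥ 9: [(6/5,9) (83/6,9) (13,10) (3,18)]
4. After y ≤ 15: [(12/5,15) (6/5,9) (83/6,9) (13,10) (27/4,15)]
5. Canonical ring: [(6/5,9) (83/6,9) (13,10) (27/4,15) (12/5,15)]

Clipped polygon: [(6/5,9) (83/6,9) (13,10) (27/4,15) (12/5,15)]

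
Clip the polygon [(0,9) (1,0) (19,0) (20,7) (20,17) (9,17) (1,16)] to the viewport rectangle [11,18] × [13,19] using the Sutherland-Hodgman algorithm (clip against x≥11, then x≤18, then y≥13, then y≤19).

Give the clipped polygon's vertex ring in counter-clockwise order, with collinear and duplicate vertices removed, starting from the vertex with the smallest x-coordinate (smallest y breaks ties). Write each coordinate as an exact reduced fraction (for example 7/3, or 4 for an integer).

1. After x ≥ 11: [(11,0) (19,0) (20,7) (20,17) (11,17)]
2. After x ≤ 18: [(11,0) (18,0) (18,17) (11,17)]
3. After y ≥ 13: [(11,13) (18,13) (18,17) (11,17)]
4. After y ≤ 19: [(11,13) (18,13) (18,17) (11,17)]
5. Canonical ring: [(11,13) (18,13) (18,17) (11,17)]

Clipped polygon: [(11,13) (18,13) (18,17) (11,17)]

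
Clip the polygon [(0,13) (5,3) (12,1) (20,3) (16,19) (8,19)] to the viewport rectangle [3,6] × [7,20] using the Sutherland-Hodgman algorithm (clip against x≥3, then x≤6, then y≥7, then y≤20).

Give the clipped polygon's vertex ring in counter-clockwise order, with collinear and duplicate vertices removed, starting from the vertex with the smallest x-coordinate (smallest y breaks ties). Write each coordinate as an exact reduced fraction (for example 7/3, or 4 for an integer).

1. After x ≥ 3: [(3,61/4) (3,7) (5,3) (12,1) (20,3) (16,19) (8,19)]
2. After x ≤ 6: [(6,35/2) (3,61/4) (3,7) (5,3) (6,19/7)]
3. After y ≥ 7: [(6,7) (6,35/2) (3,61/4) (3,7) (3,7)]
4. After y ≤ 20: [(6,7) (6,35/2) (3,61/4) (3,7) (3,7)]
5. Canonical ring: [(3,7) (6,7) (6,35/2) (3,61/4)]

Clipped polygon: [(3,7) (6,7) (6,35/2) (3,61/4)]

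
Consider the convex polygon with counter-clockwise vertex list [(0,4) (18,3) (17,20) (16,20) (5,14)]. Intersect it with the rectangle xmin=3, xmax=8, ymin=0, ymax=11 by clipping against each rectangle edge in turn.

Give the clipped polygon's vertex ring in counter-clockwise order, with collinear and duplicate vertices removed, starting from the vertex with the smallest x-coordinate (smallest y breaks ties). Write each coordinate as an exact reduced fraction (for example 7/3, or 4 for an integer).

1. After x ≥ 3: [(3,10) (3,23/6) (18,3) (17,20) (16,20) (5,14)]
2. After x ≤ 8: [(3,10) (3,23/6) (8,32/9) (8,172/11) (5,14)]
3. After y ≥ 0: [(3,10) (3,23/6) (8,32/9) (8,172/11) (5,14)]
4. After y ≤ 11: [(7/2,11) (3,10) (3,23/6) (8,32/9) (8,11)]
5. Canonical ring: [(3,23/6) (8,32/9) (8,11) (7/2,11) (3,10)]

Clipped polygon: [(3,23/6) (8,32/9) (8,11) (7/2,11) (3,10)]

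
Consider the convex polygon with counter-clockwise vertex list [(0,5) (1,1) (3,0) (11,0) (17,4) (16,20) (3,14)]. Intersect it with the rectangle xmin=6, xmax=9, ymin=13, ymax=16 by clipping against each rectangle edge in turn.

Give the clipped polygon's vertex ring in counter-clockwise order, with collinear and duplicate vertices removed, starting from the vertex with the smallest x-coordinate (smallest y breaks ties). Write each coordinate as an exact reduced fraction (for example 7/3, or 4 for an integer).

Clipped polygon: [(6,13) (9,13) (9,16) (22/3,16) (6,200/13)]

1. After x ≥ 6: [(6,0) (11,0) (17,4) (16,20) (6,200/13)]
2. After x ≤ 9: [(6,0) (9,0) (9,218/13) (6,200/13)]
3. After y ≥ 13: [(6,13) (9,13) (9,218/13) (6,200/13)]
4. After y ≤ 16: [(6,13) (9,13) (9,16) (22/3,16) (6,200/13)]
5. Canonical ring: [(6,13) (9,13) (9,16) (22/3,16) (6,200/13)]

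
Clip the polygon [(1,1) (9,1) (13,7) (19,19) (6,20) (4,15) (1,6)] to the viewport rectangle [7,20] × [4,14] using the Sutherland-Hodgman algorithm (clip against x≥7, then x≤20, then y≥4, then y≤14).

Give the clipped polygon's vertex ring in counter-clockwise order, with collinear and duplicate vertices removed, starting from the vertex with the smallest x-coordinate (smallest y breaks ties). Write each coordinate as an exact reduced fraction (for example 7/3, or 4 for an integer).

1. After x ≥ 7: [(7,1) (9,1) (13,7) (19,19) (7,259/13)]
2. After x ≤ 20: [(7,1) (9,1) (13,7) (19,19) (7,259/13)]
3. After y ≥ 4: [(7,4) (11,4) (13,7) (19,19) (7,259/13)]
4. After y ≤ 14: [(7,14) (7,4) (11,4) (13,7) (33/2,14)]
5. Canonical ring: [(7,4) (11,4) (13,7) (33/2,14) (7,14)]

Clipped polygon: [(7,4) (11,4) (13,7) (33/2,14) (7,14)]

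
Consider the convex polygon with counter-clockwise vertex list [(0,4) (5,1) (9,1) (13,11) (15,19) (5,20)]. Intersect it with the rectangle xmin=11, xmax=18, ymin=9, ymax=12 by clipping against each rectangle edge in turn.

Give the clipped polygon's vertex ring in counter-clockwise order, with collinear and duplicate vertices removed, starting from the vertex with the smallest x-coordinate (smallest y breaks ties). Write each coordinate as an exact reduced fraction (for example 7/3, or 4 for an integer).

1. After x ≥ 11: [(11,6) (13,11) (15,19) (11,97/5)]
2. After x ≤ 18: [(11,6) (13,11) (15,19) (11,97/5)]
3. After y ≥ 9: [(11,9) (61/5,9) (13,11) (15,19) (11,97/5)]
4. After y ≤ 12: [(11,12) (11,9) (61/5,9) (13,11) (53/4,12)]
5. Canonical ring: [(11,9) (61/5,9) (13,11) (53/4,12) (11,12)]

Clipped polygon: [(11,9) (61/5,9) (13,11) (53/4,12) (11,12)]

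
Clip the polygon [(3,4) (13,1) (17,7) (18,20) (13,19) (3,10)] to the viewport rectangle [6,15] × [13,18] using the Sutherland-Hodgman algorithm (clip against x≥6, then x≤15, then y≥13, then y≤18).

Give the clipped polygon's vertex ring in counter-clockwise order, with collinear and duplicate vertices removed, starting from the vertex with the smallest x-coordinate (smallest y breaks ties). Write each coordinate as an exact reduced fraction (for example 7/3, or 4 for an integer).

1. After x ≥ 6: [(6,31/10) (13,1) (17,7) (18,20) (13,19) (6,127/10)]
2. After x ≤ 15: [(6,31/10) (13,1) (15,4) (15,97/5) (13,19) (6,127/10)]
3. After y ≥ 13: [(15,13) (15,97/5) (13,19) (19/3,13)]
4. After y ≤ 18: [(15,13) (15,18) (107/9,18) (19/3,13)]
5. Canonical ring: [(19/3,13) (15,13) (15,18) (107/9,18)]

Clipped polygon: [(19/3,13) (15,13) (15,18) (107/9,18)]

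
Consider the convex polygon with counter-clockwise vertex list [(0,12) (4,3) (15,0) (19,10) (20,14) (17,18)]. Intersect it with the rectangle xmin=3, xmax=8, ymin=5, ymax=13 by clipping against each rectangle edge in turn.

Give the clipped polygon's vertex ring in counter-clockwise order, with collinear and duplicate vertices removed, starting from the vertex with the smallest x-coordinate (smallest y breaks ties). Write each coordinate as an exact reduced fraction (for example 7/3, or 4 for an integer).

1. After x ≥ 3: [(3,222/17) (3,21/4) (4,3) (15,0) (19,10) (20,14) (17,18)]
2. After x ≤ 8: [(8,252/17) (3,222/17) (3,21/4) (4,3) (8,21/11)]
3. After y ≥ 5: [(8,5) (8,252/17) (3,222/17) (3,21/4) (28/9,5)]
4. After y ≤ 13: [(8,5) (8,13) (3,13) (3,21/4) (28/9,5)]
5. Canonical ring: [(3,21/4) (28/9,5) (8,5) (8,13) (3,13)]

Clipped polygon: [(3,21/4) (28/9,5) (8,5) (8,13) (3,13)]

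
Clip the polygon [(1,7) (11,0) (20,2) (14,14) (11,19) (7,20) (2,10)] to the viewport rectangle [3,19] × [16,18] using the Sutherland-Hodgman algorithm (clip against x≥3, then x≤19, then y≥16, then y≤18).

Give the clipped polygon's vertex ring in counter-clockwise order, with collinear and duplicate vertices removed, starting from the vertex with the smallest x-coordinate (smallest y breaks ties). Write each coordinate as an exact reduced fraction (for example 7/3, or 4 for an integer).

1. After x ≥ 3: [(3,28/5) (11,0) (20,2) (14,14) (11,19) (7,20) (3,12)]
2. After x ≤ 19: [(3,28/5) (11,0) (19,16/9) (19,4) (14,14) (11,19) (7,20) (3,12)]
3. After y ≥ 16: [(64/5,16) (11,19) (7,20) (5,16)]
4. After y ≤ 18: [(64/5,16) (58/5,18) (6,18) (5,16)]
5. Canonical ring: [(5,16) (64/5,16) (58/5,18) (6,18)]

Clipped polygon: [(5,16) (64/5,16) (58/5,18) (6,18)]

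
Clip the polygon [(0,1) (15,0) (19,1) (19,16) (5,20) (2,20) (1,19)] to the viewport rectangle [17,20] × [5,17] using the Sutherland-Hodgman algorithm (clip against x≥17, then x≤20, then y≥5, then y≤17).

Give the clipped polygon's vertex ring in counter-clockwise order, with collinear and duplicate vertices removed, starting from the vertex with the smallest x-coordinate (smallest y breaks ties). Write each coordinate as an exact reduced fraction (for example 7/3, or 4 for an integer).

1. After x ≥ 17: [(17,1/2) (19,1) (19,16) (17,116/7)]
2. After x ≤ 20: [(17,1/2) (19,1) (19,16) (17,116/7)]
3. After y ≥ 5: [(17,5) (19,5) (19,16) (17,116/7)]
4. After y ≤ 17: [(17,5) (19,5) (19,16) (17,116/7)]
5. Canonical ring: [(17,5) (19,5) (19,16) (17,116/7)]

Clipped polygon: [(17,5) (19,5) (19,16) (17,116/7)]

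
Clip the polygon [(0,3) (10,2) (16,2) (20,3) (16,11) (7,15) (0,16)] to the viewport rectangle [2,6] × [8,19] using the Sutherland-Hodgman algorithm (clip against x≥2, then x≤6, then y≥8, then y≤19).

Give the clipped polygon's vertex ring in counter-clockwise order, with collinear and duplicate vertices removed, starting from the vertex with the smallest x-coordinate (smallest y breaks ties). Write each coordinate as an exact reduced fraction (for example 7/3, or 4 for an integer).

Clipped polygon: [(2,8) (6,8) (6,106/7) (2,110/7)]

1. After x ≥ 2: [(2,14/5) (10,2) (16,2) (20,3) (16,11) (7,15) (2,110/7)]
2. After x ≤ 6: [(2,14/5) (6,12/5) (6,106/7) (2,110/7)]
3. After y ≥ 8: [(2,8) (6,8) (6,106/7) (2,110/7)]
4. After y ≤ 19: [(2,8) (6,8) (6,106/7) (2,110/7)]
5. Canonical ring: [(2,8) (6,8) (6,106/7) (2,110/7)]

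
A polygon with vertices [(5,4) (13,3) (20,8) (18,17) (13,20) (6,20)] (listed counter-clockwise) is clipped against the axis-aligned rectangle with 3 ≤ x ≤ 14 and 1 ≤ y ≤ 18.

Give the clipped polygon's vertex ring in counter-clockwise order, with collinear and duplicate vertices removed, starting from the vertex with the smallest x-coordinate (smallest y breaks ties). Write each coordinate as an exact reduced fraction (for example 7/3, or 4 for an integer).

1. After x ≥ 3: [(5,4) (13,3) (20,8) (18,17) (13,20) (6,20)]
2. After x ≤ 14: [(5,4) (13,3) (14,26/7) (14,97/5) (13,20) (6,20)]
3. After y ≥ 1: [(5,4) (13,3) (14,26/7) (14,97/5) (13,20) (6,20)]
4. After y ≤ 18: [(47/8,18) (5,4) (13,3) (14,26/7) (14,18)]
5. Canonical ring: [(5,4) (13,3) (14,26/7) (14,18) (47/8,18)]

Clipped polygon: [(5,4) (13,3) (14,26/7) (14,18) (47/8,18)]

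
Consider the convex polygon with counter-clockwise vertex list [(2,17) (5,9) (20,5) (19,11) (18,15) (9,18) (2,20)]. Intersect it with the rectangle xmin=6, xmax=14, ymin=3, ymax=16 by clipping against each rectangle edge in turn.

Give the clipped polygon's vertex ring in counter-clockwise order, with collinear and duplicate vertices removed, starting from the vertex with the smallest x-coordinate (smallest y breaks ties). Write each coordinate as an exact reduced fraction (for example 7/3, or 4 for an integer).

1. After x ≥ 6: [(6,131/15) (20,5) (19,11) (18,15) (9,18) (6,132/7)]
2. After x ≤ 14: [(6,131/15) (14,33/5) (14,49/3) (9,18) (6,132/7)]
3. After y ≥ 3: [(6,131/15) (14,33/5) (14,49/3) (9,18) (6,132/7)]
4. After y ≤ 16: [(6,16) (6,131/15) (14,33/5) (14,16)]
5. Canonical ring: [(6,131/15) (14,33/5) (14,16) (6,16)]

Clipped polygon: [(6,131/15) (14,33/5) (14,16) (6,16)]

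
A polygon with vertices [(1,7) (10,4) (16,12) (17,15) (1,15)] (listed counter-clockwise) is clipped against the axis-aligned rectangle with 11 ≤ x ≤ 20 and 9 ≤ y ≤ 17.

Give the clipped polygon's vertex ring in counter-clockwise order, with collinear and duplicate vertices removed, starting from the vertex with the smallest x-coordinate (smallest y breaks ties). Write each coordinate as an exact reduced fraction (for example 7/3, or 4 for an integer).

1. After x ≥ 11: [(11,16/3) (16,12) (17,15) (11,15)]
2. After x ≤ 20: [(11,16/3) (16,12) (17,15) (11,15)]
3. After y ≥ 9: [(11,9) (55/4,9) (16,12) (17,15) (11,15)]
4. After y ≤ 17: [(11,9) (55/4,9) (16,12) (17,15) (11,15)]
5. Canonical ring: [(11,9) (55/4,9) (16,12) (17,15) (11,15)]

Clipped polygon: [(11,9) (55/4,9) (16,12) (17,15) (11,15)]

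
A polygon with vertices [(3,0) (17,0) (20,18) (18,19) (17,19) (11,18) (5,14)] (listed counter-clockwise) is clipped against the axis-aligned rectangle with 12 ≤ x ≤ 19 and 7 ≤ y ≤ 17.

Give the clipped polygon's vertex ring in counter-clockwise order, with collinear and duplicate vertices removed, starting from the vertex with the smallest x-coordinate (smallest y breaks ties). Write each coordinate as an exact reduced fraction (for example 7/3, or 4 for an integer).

Clipped polygon: [(12,7) (109/6,7) (19,12) (19,17) (12,17)]

1. After x ≥ 12: [(12,0) (17,0) (20,18) (18,19) (17,19) (12,109/6)]
2. After x ≤ 19: [(12,0) (17,0) (19,12) (19,37/2) (18,19) (17,19) (12,109/6)]
3. After y ≥ 7: [(12,7) (109/6,7) (19,12) (19,37/2) (18,19) (17,19) (12,109/6)]
4. After y ≤ 17: [(12,17) (12,7) (109/6,7) (19,12) (19,17)]
5. Canonical ring: [(12,7) (109/6,7) (19,12) (19,17) (12,17)]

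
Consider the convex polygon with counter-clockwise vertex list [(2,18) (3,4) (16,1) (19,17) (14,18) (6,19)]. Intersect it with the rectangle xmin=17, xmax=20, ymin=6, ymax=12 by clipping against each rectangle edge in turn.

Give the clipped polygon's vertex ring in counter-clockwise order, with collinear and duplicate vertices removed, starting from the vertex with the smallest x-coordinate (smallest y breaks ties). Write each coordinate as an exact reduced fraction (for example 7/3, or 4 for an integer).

1. After x ≥ 17: [(17,19/3) (19,17) (17,87/5)]
2. After x ≤ 20: [(17,19/3) (19,17) (17,87/5)]
3. After y ≥ 6: [(17,19/3) (19,17) (17,87/5)]
4. After y ≤ 12: [(17,12) (17,19/3) (289/16,12)]
5. Canonical ring: [(17,19/3) (289/16,12) (17,12)]

Clipped polygon: [(17,19/3) (289/16,12) (17,12)]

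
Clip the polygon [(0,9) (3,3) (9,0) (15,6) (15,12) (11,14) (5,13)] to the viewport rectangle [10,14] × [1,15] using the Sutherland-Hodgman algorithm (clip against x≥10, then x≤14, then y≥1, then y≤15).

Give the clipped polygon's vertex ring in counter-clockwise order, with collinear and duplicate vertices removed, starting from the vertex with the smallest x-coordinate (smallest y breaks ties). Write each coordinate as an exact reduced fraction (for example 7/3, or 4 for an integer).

Clipped polygon: [(10,1) (14,5) (14,25/2) (11,14) (10,83/6)]

1. After x ≥ 10: [(10,1) (15,6) (15,12) (11,14) (10,83/6)]
2. After x ≤ 14: [(10,1) (14,5) (14,25/2) (11,14) (10,83/6)]
3. After y ≥ 1: [(10,1) (14,5) (14,25/2) (11,14) (10,83/6)]
4. After y ≤ 15: [(10,1) (14,5) (14,25/2) (11,14) (10,83/6)]
5. Canonical ring: [(10,1) (14,5) (14,25/2) (11,14) (10,83/6)]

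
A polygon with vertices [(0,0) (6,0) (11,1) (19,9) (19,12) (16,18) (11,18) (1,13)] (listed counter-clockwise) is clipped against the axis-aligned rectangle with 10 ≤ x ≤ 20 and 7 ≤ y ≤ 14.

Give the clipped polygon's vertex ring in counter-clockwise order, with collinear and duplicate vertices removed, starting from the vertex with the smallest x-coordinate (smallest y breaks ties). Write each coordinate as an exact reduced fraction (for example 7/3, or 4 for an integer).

1. After x ≥ 10: [(10,4/5) (11,1) (19,9) (19,12) (16,18) (11,18) (10,35/2)]
2. After x ≤ 20: [(10,4/5) (11,1) (19,9) (19,12) (16,18) (11,18) (10,35/2)]
3. After y ≥ 7: [(10,7) (17,7) (19,9) (19,12) (16,18) (11,18) (10,35/2)]
4. After y ≤ 14: [(10,14) (10,7) (17,7) (19,9) (19,12) (18,14)]
5. Canonical ring: [(10,7) (17,7) (19,9) (19,12) (18,14) (10,14)]

Clipped polygon: [(10,7) (17,7) (19,9) (19,12) (18,14) (10,14)]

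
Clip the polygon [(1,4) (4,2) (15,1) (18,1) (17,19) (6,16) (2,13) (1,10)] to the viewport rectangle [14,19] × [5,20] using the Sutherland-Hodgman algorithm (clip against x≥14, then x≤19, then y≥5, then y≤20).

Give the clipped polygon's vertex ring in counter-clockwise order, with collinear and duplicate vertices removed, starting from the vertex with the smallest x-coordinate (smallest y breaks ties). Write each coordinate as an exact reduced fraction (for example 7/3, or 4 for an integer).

Clipped polygon: [(14,5) (160/9,5) (17,19) (14,200/11)]

1. After x ≥ 14: [(14,12/11) (15,1) (18,1) (17,19) (14,200/11)]
2. After x ≤ 19: [(14,12/11) (15,1) (18,1) (17,19) (14,200/11)]
3. After y ≥ 5: [(14,5) (160/9,5) (17,19) (14,200/11)]
4. After y ≤ 20: [(14,5) (160/9,5) (17,19) (14,200/11)]
5. Canonical ring: [(14,5) (160/9,5) (17,19) (14,200/11)]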